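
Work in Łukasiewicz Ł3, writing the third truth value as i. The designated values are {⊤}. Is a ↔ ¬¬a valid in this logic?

Yes

Every assignment of a over {⊤, i, ⊥} gives a value in {⊤}.
In particular, with a=i: a ↔ ¬¬a = ⊤.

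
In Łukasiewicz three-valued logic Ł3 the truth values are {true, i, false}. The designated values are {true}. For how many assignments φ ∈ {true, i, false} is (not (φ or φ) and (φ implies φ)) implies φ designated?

φ=true: true ✓
φ=i: true ✓
φ=false: false ·

2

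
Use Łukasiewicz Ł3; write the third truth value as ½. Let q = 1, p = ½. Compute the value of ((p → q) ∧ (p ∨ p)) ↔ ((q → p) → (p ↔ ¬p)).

½

p → q = ½ → 1 = 1  [min(1, 1−½+1)]
p ∨ p = ½ ∨ ½ = ½
(p → q) ∧ (p ∨ p) = 1 ∧ ½ = ½
q → p = 1 → ½ = ½
¬p = ¬½ = ½
p ↔ ¬p = ½ ↔ ½ = 1
(q → p) → (p ↔ ¬p) = ½ → 1 = 1
((p → q) ∧ (p ∨ p)) ↔ ((q → p) → (p ↔ ¬p)) = ½ ↔ 1 = ½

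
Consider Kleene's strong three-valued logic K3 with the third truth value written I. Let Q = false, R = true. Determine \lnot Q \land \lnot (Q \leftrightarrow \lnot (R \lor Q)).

false

\lnot Q = \lnot false = true
R \lor Q = true \lor false = true
\lnot (R \lor Q) = \lnot true = false
Q \leftrightarrow \lnot (R \lor Q) = false \leftrightarrow false = true
\lnot (Q \leftrightarrow \lnot (R \lor Q)) = \lnot true = false
\lnot Q \land \lnot (Q \leftrightarrow \lnot (R \lor Q)) = true \land false = false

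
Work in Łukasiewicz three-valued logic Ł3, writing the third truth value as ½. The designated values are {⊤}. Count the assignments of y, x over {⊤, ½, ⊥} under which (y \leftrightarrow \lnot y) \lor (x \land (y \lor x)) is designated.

5

Of the 9 assignments, 5 give a value in {⊤}.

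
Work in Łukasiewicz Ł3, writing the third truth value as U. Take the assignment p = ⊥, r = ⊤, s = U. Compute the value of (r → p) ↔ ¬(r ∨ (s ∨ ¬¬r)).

⊤

r → p = ⊤ → ⊥ = ⊥
¬r = ¬⊤ = ⊥
¬¬r = ¬⊥ = ⊤
s ∨ ¬¬r = U ∨ ⊤ = ⊤
r ∨ (s ∨ ¬¬r) = ⊤ ∨ ⊤ = ⊤
¬(r ∨ (s ∨ ¬¬r)) = ¬⊤ = ⊥
(r → p) ↔ ¬(r ∨ (s ∨ ¬¬r)) = ⊥ ↔ ⊥ = ⊤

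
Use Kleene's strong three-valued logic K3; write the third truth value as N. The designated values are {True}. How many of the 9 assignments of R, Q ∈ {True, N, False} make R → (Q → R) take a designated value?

Of the 9 assignments, 7 give a value in {True}.

7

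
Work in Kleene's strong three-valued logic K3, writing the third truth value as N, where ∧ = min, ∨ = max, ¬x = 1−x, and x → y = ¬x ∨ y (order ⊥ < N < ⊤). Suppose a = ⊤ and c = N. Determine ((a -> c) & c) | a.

a -> c = ⊤ -> N = N  [~⊤ | N]
(a -> c) & c = N & N = N
((a -> c) & c) | a = N | ⊤ = ⊤

⊤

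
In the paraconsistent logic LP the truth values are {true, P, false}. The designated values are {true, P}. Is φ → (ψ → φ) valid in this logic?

Yes

Every assignment of φ, ψ over {true, P, false} gives a value in {true, P}.
In particular, with φ=P, ψ=P: φ → (ψ → φ) = P.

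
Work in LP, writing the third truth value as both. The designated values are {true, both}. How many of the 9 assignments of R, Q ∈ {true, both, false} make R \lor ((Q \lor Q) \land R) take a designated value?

Of the 9 assignments, 6 give a value in {true, both}.

6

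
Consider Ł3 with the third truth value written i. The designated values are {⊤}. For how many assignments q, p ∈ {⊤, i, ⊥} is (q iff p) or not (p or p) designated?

5

Of the 9 assignments, 5 give a value in {⊤}.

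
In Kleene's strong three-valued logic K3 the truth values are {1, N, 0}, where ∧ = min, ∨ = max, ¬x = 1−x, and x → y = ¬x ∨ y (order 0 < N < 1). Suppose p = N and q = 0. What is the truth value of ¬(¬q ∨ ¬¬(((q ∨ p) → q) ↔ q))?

0

¬q = ¬0 = 1
q ∨ p = 0 ∨ N = N
(q ∨ p) → q = N → 0 = N  [¬N ∨ 0]
((q ∨ p) → q) ↔ q = N ↔ 0 = N
¬(((q ∨ p) → q) ↔ q) = ¬N = N
¬¬(((q ∨ p) → q) ↔ q) = ¬N = N
¬q ∨ ¬¬(((q ∨ p) → q) ↔ q) = 1 ∨ N = 1
¬(¬q ∨ ¬¬(((q ∨ p) → q) ↔ q)) = ¬1 = 0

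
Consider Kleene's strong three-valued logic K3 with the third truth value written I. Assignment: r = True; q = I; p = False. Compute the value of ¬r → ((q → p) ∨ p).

¬r = ¬True = False
q → p = I → False = I  [¬I ∨ False]
(q → p) ∨ p = I ∨ False = I
¬r → ((q → p) ∨ p) = False → I = True

True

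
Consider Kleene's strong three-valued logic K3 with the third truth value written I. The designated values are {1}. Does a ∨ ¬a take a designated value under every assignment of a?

No

Countermodel: a=I gives I, which is not designated.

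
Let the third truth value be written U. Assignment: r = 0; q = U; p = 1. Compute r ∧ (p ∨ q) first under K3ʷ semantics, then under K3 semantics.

In K3ʷ: p ∨ q = 1 ∨ U = U
r ∧ (p ∨ q) = 0 ∧ U = U
In K3: p ∨ q = 1 ∨ U = 1
r ∧ (p ∨ q) = 0 ∧ 1 = 0
They differ because K3ʷ and K3 treat U differently under the binary connectives.

U; 0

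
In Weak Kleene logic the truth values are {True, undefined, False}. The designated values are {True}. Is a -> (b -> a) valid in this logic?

No

Countermodel: a=True, b=undefined gives undefined, which is not designated.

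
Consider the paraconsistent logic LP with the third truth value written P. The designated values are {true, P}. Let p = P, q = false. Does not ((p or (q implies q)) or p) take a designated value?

q implies q = false implies false = true
p or (q implies q) = P or true = true
(p or (q implies q)) or p = true or P = true
not ((p or (q implies q)) or p) = not true = false
false ∉ {true, P}.

No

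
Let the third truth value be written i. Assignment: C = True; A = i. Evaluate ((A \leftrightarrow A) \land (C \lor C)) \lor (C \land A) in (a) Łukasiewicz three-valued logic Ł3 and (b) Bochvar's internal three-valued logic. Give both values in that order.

True; i

In Łukasiewicz three-valued logic Ł3: A \leftrightarrow A = i \leftrightarrow i = True
C \lor C = True \lor True = True
(A \leftrightarrow A) \land (C \lor C) = True \land True = True
C \land A = True \land i = i
((A \leftrightarrow A) \land (C \lor C)) \lor (C \land A) = True \lor i = True
In Bochvar's internal three-valued logic: A \leftrightarrow A = i \leftrightarrow i = i
C \lor C = True \lor True = True
(A \leftrightarrow A) \land (C \lor C) = i \land True = i
C \land A = True \land i = i
((A \leftrightarrow A) \land (C \lor C)) \lor (C \land A) = i \lor i = i
They differ because Łukasiewicz three-valued logic Ł3 and Bochvar's internal three-valued logic treat i differently under the binary connectives.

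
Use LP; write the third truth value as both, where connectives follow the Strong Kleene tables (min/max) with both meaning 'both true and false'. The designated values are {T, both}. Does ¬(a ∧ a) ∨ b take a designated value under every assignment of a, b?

No

Countermodel: a=T, b=F gives F, which is not designated.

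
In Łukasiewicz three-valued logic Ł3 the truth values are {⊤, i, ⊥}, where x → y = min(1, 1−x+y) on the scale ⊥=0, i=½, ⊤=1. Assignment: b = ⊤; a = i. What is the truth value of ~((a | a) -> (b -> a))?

⊥

a | a = i | i = i
b -> a = ⊤ -> i = i  [min(1, 1−1+½)]
(a | a) -> (b -> a) = i -> i = ⊤
~((a | a) -> (b -> a)) = ~⊤ = ⊥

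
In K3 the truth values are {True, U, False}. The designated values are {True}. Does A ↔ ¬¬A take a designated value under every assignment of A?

Countermodel: A=U gives U, which is not designated.

No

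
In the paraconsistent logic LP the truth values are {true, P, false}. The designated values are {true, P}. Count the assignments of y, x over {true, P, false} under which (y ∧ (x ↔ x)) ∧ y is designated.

6

Of the 9 assignments, 6 give a value in {true, P}.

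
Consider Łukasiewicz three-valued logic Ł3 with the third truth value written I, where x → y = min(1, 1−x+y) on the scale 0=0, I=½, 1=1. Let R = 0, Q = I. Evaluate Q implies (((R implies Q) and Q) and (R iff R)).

R implies Q = 0 implies I = 1
(R implies Q) and Q = 1 and I = I
R iff R = 0 iff 0 = 1
((R implies Q) and Q) and (R iff R) = I and 1 = I
Q implies (((R implies Q) and Q) and (R iff R)) = I implies I = 1

1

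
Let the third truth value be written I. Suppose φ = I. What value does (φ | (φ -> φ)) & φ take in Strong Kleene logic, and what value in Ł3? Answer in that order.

In Strong Kleene logic: φ -> φ = I -> I = I  [~I | I]
φ | (φ -> φ) = I | I = I
(φ | (φ -> φ)) & φ = I & I = I
In Ł3: φ -> φ = I -> I = True  [min(1, 1−½+½)]
φ | (φ -> φ) = I | True = True
(φ | (φ -> φ)) & φ = True & I = I

I; I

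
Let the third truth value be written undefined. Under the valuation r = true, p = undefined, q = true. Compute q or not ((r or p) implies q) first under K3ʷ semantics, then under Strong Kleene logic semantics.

undefined; true

In K3ʷ: r or p = true or undefined = undefined
(r or p) implies q = undefined implies true = undefined  [any arg is the third value ⇒ result is the third value]
not ((r or p) implies q) = not undefined = undefined
q or not ((r or p) implies q) = true or undefined = undefined
In Strong Kleene logic: r or p = true or undefined = true
(r or p) implies q = true implies true = true
not ((r or p) implies q) = not true = false
q or not ((r or p) implies q) = true or false = true
They differ because K3ʷ and Strong Kleene logic treat undefined differently under the binary connectives.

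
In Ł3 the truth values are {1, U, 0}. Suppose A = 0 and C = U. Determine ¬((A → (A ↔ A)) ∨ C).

0

A ↔ A = 0 ↔ 0 = 1
A → (A ↔ A) = 0 → 1 = 1
(A → (A ↔ A)) ∨ C = 1 ∨ U = 1
¬((A → (A ↔ A)) ∨ C) = ¬1 = 0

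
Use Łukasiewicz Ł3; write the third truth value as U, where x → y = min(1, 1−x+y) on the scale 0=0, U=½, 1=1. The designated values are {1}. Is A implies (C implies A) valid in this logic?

Every assignment of A, C over {1, U, 0} gives a value in {1}.
In particular, with A=U, C=U: A implies (C implies A) = 1.

Yes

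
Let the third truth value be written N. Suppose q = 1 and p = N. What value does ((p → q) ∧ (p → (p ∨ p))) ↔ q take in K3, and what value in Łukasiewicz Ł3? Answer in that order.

In K3: p → q = N → 1 = 1  [¬N ∨ 1]
p ∨ p = N ∨ N = N
p → (p ∨ p) = N → N = N
(p → q) ∧ (p → (p ∨ p)) = 1 ∧ N = N
((p → q) ∧ (p → (p ∨ p))) ↔ q = N ↔ 1 = N
In Łukasiewicz Ł3: p → q = N → 1 = 1  [min(1, 1−½+1)]
p ∨ p = N ∨ N = N
p → (p ∨ p) = N → N = 1
(p → q) ∧ (p → (p ∨ p)) = 1 ∧ 1 = 1
((p → q) ∧ (p → (p ∨ p))) ↔ q = 1 ↔ 1 = 1
They differ because K3 and Łukasiewicz Ł3 treat N differently under implication.

N; 1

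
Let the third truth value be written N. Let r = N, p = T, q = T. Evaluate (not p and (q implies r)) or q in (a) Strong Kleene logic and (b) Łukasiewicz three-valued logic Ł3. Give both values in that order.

T; T

In Strong Kleene logic: not p = not T = F
q implies r = T implies N = N  [not T or N]
not p and (q implies r) = F and N = F
(not p and (q implies r)) or q = F or T = T
In Łukasiewicz three-valued logic Ł3: not p = not T = F
q implies r = T implies N = N  [min(1, 1−1+½)]
not p and (q implies r) = F and N = F
(not p and (q implies r)) or q = F or T = T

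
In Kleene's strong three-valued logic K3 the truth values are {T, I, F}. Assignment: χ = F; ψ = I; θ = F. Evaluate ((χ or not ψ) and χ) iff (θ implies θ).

F

not ψ = not I = I
χ or not ψ = F or I = I
(χ or not ψ) and χ = I and F = F
θ implies θ = F implies F = T
((χ or not ψ) and χ) iff (θ implies θ) = F iff T = F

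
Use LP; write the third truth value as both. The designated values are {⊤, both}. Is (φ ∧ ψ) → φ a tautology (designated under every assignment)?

Yes

Every assignment of φ, ψ over {⊤, both, ⊥} gives a value in {⊤, both}.
In particular, with φ=both, ψ=both: (φ ∧ ψ) → φ = both.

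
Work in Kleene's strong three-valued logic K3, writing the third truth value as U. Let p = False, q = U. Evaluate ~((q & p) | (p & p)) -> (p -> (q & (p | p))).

True

q & p = U & False = False
p & p = False & False = False
(q & p) | (p & p) = False | False = False
~((q & p) | (p & p)) = ~False = True
p | p = False | False = False
q & (p | p) = U & False = False
p -> (q & (p | p)) = False -> False = True
~((q & p) | (p & p)) -> (p -> (q & (p | p))) = True -> True = True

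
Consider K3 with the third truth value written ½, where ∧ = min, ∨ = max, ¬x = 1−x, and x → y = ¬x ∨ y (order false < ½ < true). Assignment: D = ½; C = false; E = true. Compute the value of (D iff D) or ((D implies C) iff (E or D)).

½

D iff D = ½ iff ½ = ½
D implies C = ½ implies false = ½  [not ½ or false]
E or D = true or ½ = true
(D implies C) iff (E or D) = ½ iff true = ½
(D iff D) or ((D implies C) iff (E or D)) = ½ or ½ = ½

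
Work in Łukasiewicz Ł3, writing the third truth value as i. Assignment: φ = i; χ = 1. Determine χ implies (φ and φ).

i

φ and φ = i and i = i
χ implies (φ and φ) = 1 implies i = i  [min(1, 1−1+½)]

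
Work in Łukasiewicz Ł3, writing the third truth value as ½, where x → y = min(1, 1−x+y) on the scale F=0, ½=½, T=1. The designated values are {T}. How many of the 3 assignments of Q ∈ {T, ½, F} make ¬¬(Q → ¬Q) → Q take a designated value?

1

Q=T: T ✓
Q=½: ½ ·
Q=F: F ·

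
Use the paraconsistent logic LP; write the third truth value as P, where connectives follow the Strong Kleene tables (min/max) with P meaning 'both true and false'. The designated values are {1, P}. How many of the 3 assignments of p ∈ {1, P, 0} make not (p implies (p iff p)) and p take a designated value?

p=1: 0 ·
p=P: P ✓
p=0: 0 ·

1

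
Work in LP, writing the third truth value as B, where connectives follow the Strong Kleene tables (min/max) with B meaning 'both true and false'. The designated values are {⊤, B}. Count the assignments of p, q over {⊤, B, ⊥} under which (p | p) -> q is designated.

Of the 9 assignments, 8 give a value in {⊤, B}.

8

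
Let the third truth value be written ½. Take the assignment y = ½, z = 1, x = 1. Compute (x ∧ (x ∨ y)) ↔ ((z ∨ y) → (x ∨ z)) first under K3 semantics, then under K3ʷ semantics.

In K3: x ∨ y = 1 ∨ ½ = 1
x ∧ (x ∨ y) = 1 ∧ 1 = 1
z ∨ y = 1 ∨ ½ = 1
x ∨ z = 1 ∨ 1 = 1
(z ∨ y) → (x ∨ z) = 1 → 1 = 1
(x ∧ (x ∨ y)) ↔ ((z ∨ y) → (x ∨ z)) = 1 ↔ 1 = 1
In K3ʷ: x ∨ y = 1 ∨ ½ = ½
x ∧ (x ∨ y) = 1 ∧ ½ = ½
z ∨ y = 1 ∨ ½ = ½
x ∨ z = 1 ∨ 1 = 1
(z ∨ y) → (x ∨ z) = ½ → 1 = ½  [any arg is the third value ⇒ result is the third value]
(x ∧ (x ∨ y)) ↔ ((z ∨ y) → (x ∨ z)) = ½ ↔ ½ = ½
They differ because K3 and K3ʷ treat ½ differently under the binary connectives.

1; ½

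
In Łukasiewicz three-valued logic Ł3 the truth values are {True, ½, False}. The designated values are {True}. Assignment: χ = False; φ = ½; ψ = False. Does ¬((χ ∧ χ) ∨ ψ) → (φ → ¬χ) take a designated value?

Yes

χ ∧ χ = False ∧ False = False
(χ ∧ χ) ∨ ψ = False ∨ False = False
¬((χ ∧ χ) ∨ ψ) = ¬False = True
¬χ = ¬False = True
φ → ¬χ = ½ → True = True  [min(1, 1−½+1)]
¬((χ ∧ χ) ∨ ψ) → (φ → ¬χ) = True → True = True
True ∈ {True}.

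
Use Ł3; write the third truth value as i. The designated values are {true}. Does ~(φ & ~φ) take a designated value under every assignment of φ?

Countermodel: φ=i gives i, which is not designated.

No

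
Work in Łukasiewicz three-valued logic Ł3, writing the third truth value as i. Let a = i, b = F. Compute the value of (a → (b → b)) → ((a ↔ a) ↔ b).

b → b = F → F = T
a → (b → b) = i → T = T  [min(1, 1−½+1)]
a ↔ a = i ↔ i = T
(a ↔ a) ↔ b = T ↔ F = F
(a → (b → b)) → ((a ↔ a) ↔ b) = T → F = F

F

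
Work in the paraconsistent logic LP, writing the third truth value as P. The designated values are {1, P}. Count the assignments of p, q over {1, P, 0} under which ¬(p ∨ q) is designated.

Designated under: (p=P, q=P); (p=P, q=0); (p=0, q=P); (p=0, q=0).

4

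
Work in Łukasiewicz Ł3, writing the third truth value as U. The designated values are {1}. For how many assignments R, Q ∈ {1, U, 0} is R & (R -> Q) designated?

Designated under: (R=1, Q=1).

1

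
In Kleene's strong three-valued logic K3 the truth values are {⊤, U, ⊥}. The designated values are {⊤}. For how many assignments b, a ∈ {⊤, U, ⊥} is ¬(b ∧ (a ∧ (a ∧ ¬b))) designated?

7

Of the 9 assignments, 7 give a value in {⊤}.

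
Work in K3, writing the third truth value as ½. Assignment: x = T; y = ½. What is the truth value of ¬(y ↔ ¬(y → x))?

½

y → x = ½ → T = T  [¬½ ∨ T]
¬(y → x) = ¬T = F
y ↔ ¬(y → x) = ½ ↔ F = ½
¬(y ↔ ¬(y → x)) = ¬½ = ½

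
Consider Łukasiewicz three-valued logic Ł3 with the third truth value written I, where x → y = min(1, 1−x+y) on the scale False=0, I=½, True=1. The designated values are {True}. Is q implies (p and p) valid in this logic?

Countermodel: q=True, p=I gives I, which is not designated.

No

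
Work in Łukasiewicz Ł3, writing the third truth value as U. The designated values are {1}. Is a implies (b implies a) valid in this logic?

Yes

Every assignment of a, b over {1, U, 0} gives a value in {1}.
In particular, with a=U, b=U: a implies (b implies a) = 1.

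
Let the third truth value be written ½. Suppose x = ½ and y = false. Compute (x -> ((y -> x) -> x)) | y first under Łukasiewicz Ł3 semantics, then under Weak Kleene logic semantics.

In Łukasiewicz Ł3: y -> x = false -> ½ = true
(y -> x) -> x = true -> ½ = ½
x -> ((y -> x) -> x) = ½ -> ½ = true
(x -> ((y -> x) -> x)) | y = true | false = true
In Weak Kleene logic: y -> x = false -> ½ = ½  [any arg is the third value ⇒ result is the third value]
(y -> x) -> x = ½ -> ½ = ½
x -> ((y -> x) -> x) = ½ -> ½ = ½
(x -> ((y -> x) -> x)) | y = ½ | false = ½
They differ because Łukasiewicz Ł3 and Weak Kleene logic treat ½ differently under the binary connectives.

true; ½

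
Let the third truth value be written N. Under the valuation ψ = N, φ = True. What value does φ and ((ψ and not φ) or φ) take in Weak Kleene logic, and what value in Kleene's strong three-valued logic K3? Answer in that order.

N; True

In Weak Kleene logic: not φ = not True = False
ψ and not φ = N and False = N
(ψ and not φ) or φ = N or True = N
φ and ((ψ and not φ) or φ) = True and N = N
In Kleene's strong three-valued logic K3: not φ = not True = False
ψ and not φ = N and False = False
(ψ and not φ) or φ = False or True = True
φ and ((ψ and not φ) or φ) = True and True = True
They differ because Weak Kleene logic and Kleene's strong three-valued logic K3 treat N differently under the binary connectives.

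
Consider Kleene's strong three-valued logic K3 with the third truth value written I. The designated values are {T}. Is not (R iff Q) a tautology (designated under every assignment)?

Countermodel: R=T, Q=T gives F, which is not designated.

No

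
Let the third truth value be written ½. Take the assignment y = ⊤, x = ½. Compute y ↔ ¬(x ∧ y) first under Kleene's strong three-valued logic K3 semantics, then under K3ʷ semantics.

½; ½

In Kleene's strong three-valued logic K3: x ∧ y = ½ ∧ ⊤ = ½
¬(x ∧ y) = ¬½ = ½
y ↔ ¬(x ∧ y) = ⊤ ↔ ½ = ½
In K3ʷ: x ∧ y = ½ ∧ ⊤ = ½
¬(x ∧ y) = ¬½ = ½
y ↔ ¬(x ∧ y) = ⊤ ↔ ½ = ½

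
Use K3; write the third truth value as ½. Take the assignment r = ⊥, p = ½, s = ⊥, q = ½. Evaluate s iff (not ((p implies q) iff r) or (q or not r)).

⊥

p implies q = ½ implies ½ = ½
(p implies q) iff r = ½ iff ⊥ = ½
not ((p implies q) iff r) = not ½ = ½
not r = not ⊥ = ⊤
q or not r = ½ or ⊤ = ⊤
not ((p implies q) iff r) or (q or not r) = ½ or ⊤ = ⊤
s iff (not ((p implies q) iff r) or (q or not r)) = ⊥ iff ⊤ = ⊥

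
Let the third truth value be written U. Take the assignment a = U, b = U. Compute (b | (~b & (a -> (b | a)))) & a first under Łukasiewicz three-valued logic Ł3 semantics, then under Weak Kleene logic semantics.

In Łukasiewicz three-valued logic Ł3: ~b = ~U = U
b | a = U | U = U
a -> (b | a) = U -> U = T  [min(1, 1−½+½)]
~b & (a -> (b | a)) = U & T = U
b | (~b & (a -> (b | a))) = U | U = U
(b | (~b & (a -> (b | a)))) & a = U & U = U
In Weak Kleene logic: ~b = ~U = U
b | a = U | U = U
a -> (b | a) = U -> U = U  [any arg is the third value ⇒ result is the third value]
~b & (a -> (b | a)) = U & U = U
b | (~b & (a -> (b | a))) = U | U = U
(b | (~b & (a -> (b | a)))) & a = U & U = U

U; U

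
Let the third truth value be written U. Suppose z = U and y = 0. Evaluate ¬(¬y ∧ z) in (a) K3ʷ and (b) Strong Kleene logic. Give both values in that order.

U; U

In K3ʷ: ¬y = ¬0 = 1
¬y ∧ z = 1 ∧ U = U
¬(¬y ∧ z) = ¬U = U
In Strong Kleene logic: ¬y = ¬0 = 1
¬y ∧ z = 1 ∧ U = U
¬(¬y ∧ z) = ¬U = U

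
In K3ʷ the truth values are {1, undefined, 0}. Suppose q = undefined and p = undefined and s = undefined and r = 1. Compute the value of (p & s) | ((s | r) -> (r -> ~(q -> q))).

p & s = undefined & undefined = undefined
s | r = undefined | 1 = undefined
q -> q = undefined -> undefined = undefined  [any arg is the third value ⇒ result is the third value]
~(q -> q) = ~undefined = undefined
r -> ~(q -> q) = 1 -> undefined = undefined
(s | r) -> (r -> ~(q -> q)) = undefined -> undefined = undefined
(p & s) | ((s | r) -> (r -> ~(q -> q))) = undefined | undefined = undefined

undefined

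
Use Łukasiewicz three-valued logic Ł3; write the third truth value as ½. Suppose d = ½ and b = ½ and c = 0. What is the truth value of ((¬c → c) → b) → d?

¬c = ¬0 = 1
¬c → c = 1 → 0 = 0
(¬c → c) → b = 0 → ½ = 1  [min(1, 1−0+½)]
((¬c → c) → b) → d = 1 → ½ = ½

½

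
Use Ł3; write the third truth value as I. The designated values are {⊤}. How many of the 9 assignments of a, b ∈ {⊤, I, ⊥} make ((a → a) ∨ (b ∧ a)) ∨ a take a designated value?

Of the 9 assignments, 9 give a value in {⊤}.

9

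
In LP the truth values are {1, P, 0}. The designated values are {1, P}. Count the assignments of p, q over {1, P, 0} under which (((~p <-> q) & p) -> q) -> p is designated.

Of the 9 assignments, 6 give a value in {1, P}.

6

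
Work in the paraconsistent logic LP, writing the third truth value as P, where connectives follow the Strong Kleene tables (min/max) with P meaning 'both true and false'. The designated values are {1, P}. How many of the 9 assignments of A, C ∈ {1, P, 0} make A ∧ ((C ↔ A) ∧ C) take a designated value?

4

Designated under: (A=1, C=1); (A=1, C=P); (A=P, C=1); (A=P, C=P).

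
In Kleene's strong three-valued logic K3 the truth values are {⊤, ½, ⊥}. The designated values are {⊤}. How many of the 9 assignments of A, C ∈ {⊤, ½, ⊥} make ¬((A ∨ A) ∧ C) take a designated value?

Of the 9 assignments, 5 give a value in {⊤}.

5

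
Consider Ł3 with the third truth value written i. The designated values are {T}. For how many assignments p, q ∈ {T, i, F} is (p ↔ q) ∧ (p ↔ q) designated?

3

Designated under: (p=T, q=T); (p=i, q=i); (p=F, q=F).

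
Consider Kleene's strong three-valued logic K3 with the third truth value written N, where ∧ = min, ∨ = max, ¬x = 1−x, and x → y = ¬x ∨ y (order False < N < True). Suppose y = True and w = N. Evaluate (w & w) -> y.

True

w & w = N & N = N
(w & w) -> y = N -> True = True  [~N | True]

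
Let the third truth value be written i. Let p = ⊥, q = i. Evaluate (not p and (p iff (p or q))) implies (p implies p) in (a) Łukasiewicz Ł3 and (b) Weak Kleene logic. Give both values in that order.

⊤; i

In Łukasiewicz Ł3: not p = not ⊥ = ⊤
p or q = ⊥ or i = i
p iff (p or q) = ⊥ iff i = i
not p and (p iff (p or q)) = ⊤ and i = i
p implies p = ⊥ implies ⊥ = ⊤
(not p and (p iff (p or q))) implies (p implies p) = i implies ⊤ = ⊤
In Weak Kleene logic: not p = not ⊥ = ⊤
p or q = ⊥ or i = i
p iff (p or q) = ⊥ iff i = i
not p and (p iff (p or q)) = ⊤ and i = i
p implies p = ⊥ implies ⊥ = ⊤
(not p and (p iff (p or q))) implies (p implies p) = i implies ⊤ = i  [any arg is the third value ⇒ result is the third value]
They differ because Łukasiewicz Ł3 and Weak Kleene logic treat i differently under the binary connectives.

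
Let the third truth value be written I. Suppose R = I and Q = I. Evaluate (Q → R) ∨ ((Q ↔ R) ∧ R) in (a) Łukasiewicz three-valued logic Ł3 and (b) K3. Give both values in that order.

In Łukasiewicz three-valued logic Ł3: Q → R = I → I = true
Q ↔ R = I ↔ I = true
(Q ↔ R) ∧ R = true ∧ I = I
(Q → R) ∨ ((Q ↔ R) ∧ R) = true ∨ I = true
In K3: Q → R = I → I = I  [¬I ∨ I]
Q ↔ R = I ↔ I = I
(Q ↔ R) ∧ R = I ∧ I = I
(Q → R) ∨ ((Q ↔ R) ∧ R) = I ∨ I = I
They differ because Łukasiewicz three-valued logic Ł3 and K3 treat I differently under implication.

true; I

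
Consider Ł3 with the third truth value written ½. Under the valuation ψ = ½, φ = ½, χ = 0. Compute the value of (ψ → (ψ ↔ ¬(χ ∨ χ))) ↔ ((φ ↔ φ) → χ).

0

χ ∨ χ = 0 ∨ 0 = 0
¬(χ ∨ χ) = ¬0 = 1
ψ ↔ ¬(χ ∨ χ) = ½ ↔ 1 = ½  [1 − |½−1|]
ψ → (ψ ↔ ¬(χ ∨ χ)) = ½ → ½ = 1
φ ↔ φ = ½ ↔ ½ = 1
(φ ↔ φ) → χ = 1 → 0 = 0
(ψ → (ψ ↔ ¬(χ ∨ χ))) ↔ ((φ ↔ φ) → χ) = 1 ↔ 0 = 0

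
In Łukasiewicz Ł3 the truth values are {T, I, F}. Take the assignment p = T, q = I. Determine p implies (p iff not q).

not q = not I = I
p iff not q = T iff I = I  [1 − |1−½|]
p implies (p iff not q) = T implies I = I

I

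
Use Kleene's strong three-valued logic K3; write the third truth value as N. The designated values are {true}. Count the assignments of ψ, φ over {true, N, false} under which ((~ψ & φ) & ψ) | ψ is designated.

3

Designated under: (ψ=true, φ=true); (ψ=true, φ=N); (ψ=true, φ=false).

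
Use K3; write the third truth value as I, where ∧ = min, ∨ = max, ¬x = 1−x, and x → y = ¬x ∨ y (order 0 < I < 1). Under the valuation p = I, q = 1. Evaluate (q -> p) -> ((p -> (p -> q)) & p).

q -> p = 1 -> I = I
p -> q = I -> 1 = 1
p -> (p -> q) = I -> 1 = 1
(p -> (p -> q)) & p = 1 & I = I
(q -> p) -> ((p -> (p -> q)) & p) = I -> I = I

I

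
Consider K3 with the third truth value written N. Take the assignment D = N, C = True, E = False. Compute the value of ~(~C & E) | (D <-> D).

~C = ~True = False
~C & E = False & False = False
~(~C & E) = ~False = True
D <-> D = N <-> N = N
~(~C & E) | (D <-> D) = True | N = True

True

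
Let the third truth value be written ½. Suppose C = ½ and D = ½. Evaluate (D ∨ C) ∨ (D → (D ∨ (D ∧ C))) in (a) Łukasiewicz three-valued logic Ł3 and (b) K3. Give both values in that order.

In Łukasiewicz three-valued logic Ł3: D ∨ C = ½ ∨ ½ = ½
D ∧ C = ½ ∧ ½ = ½
D ∨ (D ∧ C) = ½ ∨ ½ = ½
D → (D ∨ (D ∧ C)) = ½ → ½ = ⊤  [min(1, 1−½+½)]
(D ∨ C) ∨ (D → (D ∨ (D ∧ C))) = ½ ∨ ⊤ = ⊤
In K3: D ∨ C = ½ ∨ ½ = ½
D ∧ C = ½ ∧ ½ = ½
D ∨ (D ∧ C) = ½ ∨ ½ = ½
D → (D ∨ (D ∧ C)) = ½ → ½ = ½
(D ∨ C) ∨ (D → (D ∨ (D ∧ C))) = ½ ∨ ½ = ½
They differ because Łukasiewicz three-valued logic Ł3 and K3 treat ½ differently under implication.

⊤; ½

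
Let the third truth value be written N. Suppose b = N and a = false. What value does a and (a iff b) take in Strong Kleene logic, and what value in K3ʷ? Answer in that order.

false; N

In Strong Kleene logic: a iff b = false iff N = N
a and (a iff b) = false and N = false
In K3ʷ: a iff b = false iff N = N
a and (a iff b) = false and N = N
They differ because Strong Kleene logic and K3ʷ treat N differently under the binary connectives.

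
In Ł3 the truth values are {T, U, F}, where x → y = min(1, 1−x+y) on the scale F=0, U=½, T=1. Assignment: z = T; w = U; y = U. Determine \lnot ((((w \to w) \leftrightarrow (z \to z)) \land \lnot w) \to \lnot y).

F

w \to w = U \to U = T  [min(1, 1−½+½)]
z \to z = T \to T = T
(w \to w) \leftrightarrow (z \to z) = T \leftrightarrow T = T
\lnot w = \lnot U = U
((w \to w) \leftrightarrow (z \to z)) \land \lnot w = T \land U = U
\lnot y = \lnot U = U
(((w \to w) \leftrightarrow (z \to z)) \land \lnot w) \to \lnot y = U \to U = T
\lnot ((((w \to w) \leftrightarrow (z \to z)) \land \lnot w) \to \lnot y) = \lnot T = F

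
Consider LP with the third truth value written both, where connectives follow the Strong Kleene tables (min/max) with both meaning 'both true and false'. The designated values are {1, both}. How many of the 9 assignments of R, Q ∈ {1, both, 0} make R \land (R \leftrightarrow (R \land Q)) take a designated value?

Of the 9 assignments, 5 give a value in {1, both}.

5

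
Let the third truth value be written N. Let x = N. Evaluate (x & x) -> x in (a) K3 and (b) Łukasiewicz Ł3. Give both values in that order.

N; true

In K3: x & x = N & N = N
(x & x) -> x = N -> N = N
In Łukasiewicz Ł3: x & x = N & N = N
(x & x) -> x = N -> N = true  [min(1, 1−½+½)]
They differ because K3 and Łukasiewicz Ł3 treat N differently under implication.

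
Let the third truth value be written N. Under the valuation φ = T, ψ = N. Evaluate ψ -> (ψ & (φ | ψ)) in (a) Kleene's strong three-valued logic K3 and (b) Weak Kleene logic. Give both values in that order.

In Kleene's strong three-valued logic K3: φ | ψ = T | N = T
ψ & (φ | ψ) = N & T = N
ψ -> (ψ & (φ | ψ)) = N -> N = N  [~N | N]
In Weak Kleene logic: φ | ψ = T | N = N
ψ & (φ | ψ) = N & N = N
ψ -> (ψ & (φ | ψ)) = N -> N = N  [any arg is the third value ⇒ result is the third value]

N; N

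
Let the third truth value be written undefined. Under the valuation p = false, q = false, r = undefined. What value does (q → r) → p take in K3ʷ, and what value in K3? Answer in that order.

undefined; false

In K3ʷ: q → r = false → undefined = undefined  [any arg is the third value ⇒ result is the third value]
(q → r) → p = undefined → false = undefined
In K3: q → r = false → undefined = true  [¬false ∨ undefined]
(q → r) → p = true → false = false
They differ because K3ʷ and K3 treat undefined differently under the binary connectives.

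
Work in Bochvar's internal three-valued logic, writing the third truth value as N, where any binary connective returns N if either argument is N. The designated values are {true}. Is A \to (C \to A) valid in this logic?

Countermodel: A=true, C=N gives N, which is not designated.

No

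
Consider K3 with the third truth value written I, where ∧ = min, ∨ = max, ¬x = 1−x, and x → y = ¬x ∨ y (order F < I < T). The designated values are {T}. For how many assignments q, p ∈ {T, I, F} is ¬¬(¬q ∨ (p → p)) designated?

7

Of the 9 assignments, 7 give a value in {T}.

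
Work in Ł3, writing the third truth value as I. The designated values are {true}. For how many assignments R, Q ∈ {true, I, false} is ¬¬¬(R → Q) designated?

1

Designated under: (R=true, Q=false).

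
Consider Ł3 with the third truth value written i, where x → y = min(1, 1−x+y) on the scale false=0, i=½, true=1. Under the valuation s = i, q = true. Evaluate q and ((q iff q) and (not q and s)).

false

q iff q = true iff true = true
not q = not true = false
not q and s = false and i = false
(q iff q) and (not q and s) = true and false = false
q and ((q iff q) and (not q and s)) = true and false = false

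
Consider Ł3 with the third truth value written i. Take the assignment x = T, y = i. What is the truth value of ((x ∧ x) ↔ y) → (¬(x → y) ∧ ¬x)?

x ∧ x = T ∧ T = T
(x ∧ x) ↔ y = T ↔ i = i  [1 − |1−½|]
x → y = T → i = i
¬(x → y) = ¬i = i
¬x = ¬T = F
¬(x → y) ∧ ¬x = i ∧ F = F
((x ∧ x) ↔ y) → (¬(x → y) ∧ ¬x) = i → F = i

i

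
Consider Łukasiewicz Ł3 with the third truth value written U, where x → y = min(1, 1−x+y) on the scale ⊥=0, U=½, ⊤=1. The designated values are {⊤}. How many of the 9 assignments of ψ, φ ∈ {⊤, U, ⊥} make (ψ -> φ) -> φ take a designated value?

Of the 9 assignments, 5 give a value in {⊤}.

5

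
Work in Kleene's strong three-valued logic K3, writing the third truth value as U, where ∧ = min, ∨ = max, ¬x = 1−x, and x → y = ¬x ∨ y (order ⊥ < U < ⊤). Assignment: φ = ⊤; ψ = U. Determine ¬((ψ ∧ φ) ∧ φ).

ψ ∧ φ = U ∧ ⊤ = U
(ψ ∧ φ) ∧ φ = U ∧ ⊤ = U
¬((ψ ∧ φ) ∧ φ) = ¬U = U

U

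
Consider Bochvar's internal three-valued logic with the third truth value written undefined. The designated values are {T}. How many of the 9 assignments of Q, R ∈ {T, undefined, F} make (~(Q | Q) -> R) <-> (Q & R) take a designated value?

Designated under: (Q=T, R=T); (Q=F, R=F).

2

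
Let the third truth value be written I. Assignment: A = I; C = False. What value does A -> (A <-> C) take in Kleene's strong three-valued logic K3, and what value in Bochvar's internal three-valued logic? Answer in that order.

I; I

In Kleene's strong three-valued logic K3: A <-> C = I <-> False = I
A -> (A <-> C) = I -> I = I
In Bochvar's internal three-valued logic: A <-> C = I <-> False = I
A -> (A <-> C) = I -> I = I  [any arg is the third value ⇒ result is the third value]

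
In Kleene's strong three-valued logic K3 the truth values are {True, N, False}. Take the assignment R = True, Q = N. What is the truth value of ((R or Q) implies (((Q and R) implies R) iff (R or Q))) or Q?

True

R or Q = True or N = True
Q and R = N and True = N
(Q and R) implies R = N implies True = True  [not N or True]
R or Q = True or N = True
((Q and R) implies R) iff (R or Q) = True iff True = True
(R or Q) implies (((Q and R) implies R) iff (R or Q)) = True implies True = True
((R or Q) implies (((Q and R) implies R) iff (R or Q))) or Q = True or N = True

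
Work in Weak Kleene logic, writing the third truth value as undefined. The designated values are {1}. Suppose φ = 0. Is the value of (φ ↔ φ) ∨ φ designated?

φ ↔ φ = 0 ↔ 0 = 1
(φ ↔ φ) ∨ φ = 1 ∨ 0 = 1
1 ∈ {1}.

Yes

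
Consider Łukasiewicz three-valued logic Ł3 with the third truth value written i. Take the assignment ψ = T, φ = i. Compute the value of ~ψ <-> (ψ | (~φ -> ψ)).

~ψ = ~T = F
~φ = ~i = i
~φ -> ψ = i -> T = T  [min(1, 1−½+1)]
ψ | (~φ -> ψ) = T | T = T
~ψ <-> (ψ | (~φ -> ψ)) = F <-> T = F

F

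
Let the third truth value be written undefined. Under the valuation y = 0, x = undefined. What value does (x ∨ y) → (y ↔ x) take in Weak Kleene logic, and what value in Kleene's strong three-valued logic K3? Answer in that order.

undefined; undefined

In Weak Kleene logic: x ∨ y = undefined ∨ 0 = undefined
y ↔ x = 0 ↔ undefined = undefined
(x ∨ y) → (y ↔ x) = undefined → undefined = undefined  [any arg is the third value ⇒ result is the third value]
In Kleene's strong three-valued logic K3: x ∨ y = undefined ∨ 0 = undefined
y ↔ x = 0 ↔ undefined = undefined
(x ∨ y) → (y ↔ x) = undefined → undefined = undefined  [¬undefined ∨ undefined]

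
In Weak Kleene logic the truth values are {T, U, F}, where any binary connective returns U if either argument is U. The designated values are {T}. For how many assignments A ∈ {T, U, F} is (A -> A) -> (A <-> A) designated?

2

A=T: T ✓
A=U: U ·
A=F: T ✓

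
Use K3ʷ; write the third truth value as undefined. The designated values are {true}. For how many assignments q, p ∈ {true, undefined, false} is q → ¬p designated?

3

Designated under: (q=true, p=false); (q=false, p=true); (q=false, p=false).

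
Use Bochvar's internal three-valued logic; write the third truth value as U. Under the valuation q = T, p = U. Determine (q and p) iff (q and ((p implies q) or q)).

U

q and p = T and U = U
p implies q = U implies T = U
(p implies q) or q = U or T = U
q and ((p implies q) or q) = T and U = U
(q and p) iff (q and ((p implies q) or q)) = U iff U = U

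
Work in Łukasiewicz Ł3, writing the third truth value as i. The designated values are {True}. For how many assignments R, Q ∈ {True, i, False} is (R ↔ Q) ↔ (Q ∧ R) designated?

Of the 9 assignments, 5 give a value in {True}.

5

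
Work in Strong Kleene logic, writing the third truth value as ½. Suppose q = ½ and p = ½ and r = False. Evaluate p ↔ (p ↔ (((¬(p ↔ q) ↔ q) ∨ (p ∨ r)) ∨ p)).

½

p ↔ q = ½ ↔ ½ = ½
¬(p ↔ q) = ¬½ = ½
¬(p ↔ q) ↔ q = ½ ↔ ½ = ½
p ∨ r = ½ ∨ False = ½
(¬(p ↔ q) ↔ q) ∨ (p ∨ r) = ½ ∨ ½ = ½
((¬(p ↔ q) ↔ q) ∨ (p ∨ r)) ∨ p = ½ ∨ ½ = ½
p ↔ (((¬(p ↔ q) ↔ q) ∨ (p ∨ r)) ∨ p) = ½ ↔ ½ = ½
p ↔ (p ↔ (((¬(p ↔ q) ↔ q) ∨ (p ∨ r)) ∨ p)) = ½ ↔ ½ = ½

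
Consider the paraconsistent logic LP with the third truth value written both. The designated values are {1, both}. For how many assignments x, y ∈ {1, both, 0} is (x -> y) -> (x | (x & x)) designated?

Of the 9 assignments, 6 give a value in {1, both}.

6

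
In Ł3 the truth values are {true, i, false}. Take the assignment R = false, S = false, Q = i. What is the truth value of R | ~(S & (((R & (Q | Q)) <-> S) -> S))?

true

Q | Q = i | i = i
R & (Q | Q) = false & i = false
(R & (Q | Q)) <-> S = false <-> false = true
((R & (Q | Q)) <-> S) -> S = true -> false = false
S & (((R & (Q | Q)) <-> S) -> S) = false & false = false
~(S & (((R & (Q | Q)) <-> S) -> S)) = ~false = true
R | ~(S & (((R & (Q | Q)) <-> S) -> S)) = false | true = true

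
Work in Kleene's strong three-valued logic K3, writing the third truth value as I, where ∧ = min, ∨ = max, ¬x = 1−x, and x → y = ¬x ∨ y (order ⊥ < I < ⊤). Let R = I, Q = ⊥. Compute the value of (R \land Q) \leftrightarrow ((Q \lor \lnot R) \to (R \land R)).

I

R \land Q = I \land ⊥ = ⊥
\lnot R = \lnot I = I
Q \lor \lnot R = ⊥ \lor I = I
R \land R = I \land I = I
(Q \lor \lnot R) \to (R \land R) = I \to I = I
(R \land Q) \leftrightarrow ((Q \lor \lnot R) \to (R \land R)) = ⊥ \leftrightarrow I = I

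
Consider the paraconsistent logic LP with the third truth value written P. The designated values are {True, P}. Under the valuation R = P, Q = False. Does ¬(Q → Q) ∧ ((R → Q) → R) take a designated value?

No

Q → Q = False → False = True
¬(Q → Q) = ¬True = False
R → Q = P → False = P  [¬P ∨ False]
(R → Q) → R = P → P = P
¬(Q → Q) ∧ ((R → Q) → R) = False ∧ P = False
False ∉ {True, P}.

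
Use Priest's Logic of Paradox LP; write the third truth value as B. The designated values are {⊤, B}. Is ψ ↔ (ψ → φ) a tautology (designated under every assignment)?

No

Countermodel: ψ=⊤, φ=⊥ gives ⊥, which is not designated.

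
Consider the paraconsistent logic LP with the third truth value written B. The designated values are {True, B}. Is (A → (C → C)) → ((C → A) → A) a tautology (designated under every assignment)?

Countermodel: A=False, C=False gives False, which is not designated.

No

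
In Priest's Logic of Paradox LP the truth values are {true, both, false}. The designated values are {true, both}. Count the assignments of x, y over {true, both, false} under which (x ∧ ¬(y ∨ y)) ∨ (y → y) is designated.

9

Of the 9 assignments, 9 give a value in {true, both}.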